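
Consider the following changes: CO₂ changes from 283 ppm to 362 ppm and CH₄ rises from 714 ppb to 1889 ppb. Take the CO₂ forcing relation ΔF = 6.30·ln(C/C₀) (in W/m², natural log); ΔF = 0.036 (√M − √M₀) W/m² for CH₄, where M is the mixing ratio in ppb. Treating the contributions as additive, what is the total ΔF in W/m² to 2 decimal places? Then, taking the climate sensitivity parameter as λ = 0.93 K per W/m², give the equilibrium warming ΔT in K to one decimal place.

ΔF = 2.15 W/m²; ΔT = 2.0 K

CO₂: 6.30 × ln(362/283) = 6.30 × ln(1.27915) = 6.30 × 0.24620 = 1.5511 W/m².
CH₄: 0.036 × (√1889 − √714) = 0.036 × (43.4626 − 26.7208) = 0.036 × 16.7418 = 0.6027 W/m².
Total ΔF = 1.5511 + 0.6027 = 2.1538 W/m².
ΔT = λ ΔF = 0.93 × 2.15 = 1.9995 K.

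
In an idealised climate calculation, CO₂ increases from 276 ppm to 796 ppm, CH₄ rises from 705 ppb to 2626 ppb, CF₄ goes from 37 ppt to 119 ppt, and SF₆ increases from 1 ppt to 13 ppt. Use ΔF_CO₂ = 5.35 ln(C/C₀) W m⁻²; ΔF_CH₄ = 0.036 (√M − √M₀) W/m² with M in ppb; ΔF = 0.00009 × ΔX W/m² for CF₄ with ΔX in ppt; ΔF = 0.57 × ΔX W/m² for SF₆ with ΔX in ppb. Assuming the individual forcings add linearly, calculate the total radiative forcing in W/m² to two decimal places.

ΔF = 6.57 W/m²

CO₂: 5.35 × ln(796/276) = 5.35 × ln(2.88406) = 5.35 × 1.05920 = 5.6667 W/m².
CH₄: 0.036 × (√2626 − √705) = 0.036 × (51.2445 − 26.5518) = 0.036 × 24.6927 = 0.8889 W/m².
CF₄: ΔF = 0.00009 × (119 − 37) = 0.00009 × 82 = 0.0074 W/m².
SF₆: Δ = 13 − 1 = 12 ppt = 0.012 ppb; ΔF = 0.57 × 0.012 = 0.0068 W/m².
Total ΔF = 5.6667 + 0.8889 + 0.0074 + 0.0068 = 6.5698 W/m².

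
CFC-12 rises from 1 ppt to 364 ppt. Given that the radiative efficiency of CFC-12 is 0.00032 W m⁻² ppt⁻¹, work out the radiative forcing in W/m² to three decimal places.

ΔF = 0.116 W/m²

CFC-12: ΔF = 0.00032 × (364 − 1) = 0.00032 × 363 = 0.1162 W/m².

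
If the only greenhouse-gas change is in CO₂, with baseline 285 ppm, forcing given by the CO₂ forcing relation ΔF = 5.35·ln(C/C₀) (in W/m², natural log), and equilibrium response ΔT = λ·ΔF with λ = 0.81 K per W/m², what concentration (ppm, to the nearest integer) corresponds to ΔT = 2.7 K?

C ≈ 531 ppm

Required forcing: ΔF = ΔT/λ = 2.7/0.81 = 3.3333 W/m².
Then ln(C/285) = ΔF/5.35 = 3.3333/5.35 = 0.62305.
So C = 285 × e^0.62305 = 285 × 1.86461 = 531.41 ppm.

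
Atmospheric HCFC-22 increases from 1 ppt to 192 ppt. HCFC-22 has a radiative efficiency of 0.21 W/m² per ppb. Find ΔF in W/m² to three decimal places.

ΔF = 0.040 W/m²

HCFC-22: Δ = 192 − 1 = 191 ppt = 0.191 ppb; ΔF = 0.21 × 0.191 = 0.0401 W/m².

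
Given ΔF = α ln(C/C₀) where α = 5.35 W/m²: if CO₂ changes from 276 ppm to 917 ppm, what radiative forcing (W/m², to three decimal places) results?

CO₂: 5.35 × ln(917/276) = 5.35 × ln(3.32246) = 5.35 × 1.20071 = 6.4238 W/m².

ΔF = 6.424 W/m²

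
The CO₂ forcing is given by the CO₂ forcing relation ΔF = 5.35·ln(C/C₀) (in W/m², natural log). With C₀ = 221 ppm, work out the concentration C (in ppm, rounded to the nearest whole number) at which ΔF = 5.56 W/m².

C ≈ 625 ppm

Set 5.35 ln(C/221) = 5.56, so ln(C/221) = 5.56/5.35 = 1.03925.
Then C/221 = e^1.03925 = 2.82710, giving C = 221 × 2.82710 = 624.79 ppm.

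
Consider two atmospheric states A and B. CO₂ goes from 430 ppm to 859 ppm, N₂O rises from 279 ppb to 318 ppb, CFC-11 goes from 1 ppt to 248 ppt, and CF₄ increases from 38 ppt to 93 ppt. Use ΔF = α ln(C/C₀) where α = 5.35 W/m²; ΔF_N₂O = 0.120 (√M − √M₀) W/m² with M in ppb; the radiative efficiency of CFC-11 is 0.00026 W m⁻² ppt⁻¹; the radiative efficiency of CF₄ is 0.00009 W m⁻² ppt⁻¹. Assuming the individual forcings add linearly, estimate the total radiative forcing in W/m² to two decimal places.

CO₂: 5.35 × ln(859/430) = 5.35 × ln(1.99767) = 5.35 × 0.69198 = 3.7021 W/m².
N₂O: 0.120 × (√318 − √279) = 0.120 × (17.8326 − 16.7033) = 0.120 × 1.1293 = 0.1355 W/m².
CFC-11: ΔF = 0.00026 × (248 − 1) = 0.00026 × 247 = 0.0642 W/m².
CF₄: ΔF = 0.00009 × (93 − 38) = 0.00009 × 55 = 0.0050 W/m².
Total ΔF = 3.7021 + 0.1355 + 0.0642 + 0.0050 = 3.9068 W/m².

ΔF = 3.91 W/m²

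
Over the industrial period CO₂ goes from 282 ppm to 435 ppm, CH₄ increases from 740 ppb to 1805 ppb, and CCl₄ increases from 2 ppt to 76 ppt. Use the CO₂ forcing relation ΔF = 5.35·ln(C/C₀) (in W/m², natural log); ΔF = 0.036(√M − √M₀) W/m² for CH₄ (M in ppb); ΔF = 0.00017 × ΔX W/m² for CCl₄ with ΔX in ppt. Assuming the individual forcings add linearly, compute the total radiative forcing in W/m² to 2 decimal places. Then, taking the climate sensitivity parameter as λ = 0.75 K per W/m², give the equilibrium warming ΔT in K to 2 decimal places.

ΔF = 2.88 W/m²; ΔT = 2.16 K

CO₂: 5.35 × ln(435/282) = 5.35 × ln(1.54255) = 5.35 × 0.43344 = 2.3189 W/m².
CH₄: 0.036 × (√1805 − √740) = 0.036 × (42.4853 − 27.2029) = 0.036 × 15.2824 = 0.5502 W/m².
CCl₄: ΔF = 0.00017 × (76 − 2) = 0.00017 × 74 = 0.0126 W/m².
Total ΔF = 2.3189 + 0.5502 + 0.0126 = 2.8817 W/m².
ΔT = λ ΔF = 0.75 × 2.88 = 2.1600 K.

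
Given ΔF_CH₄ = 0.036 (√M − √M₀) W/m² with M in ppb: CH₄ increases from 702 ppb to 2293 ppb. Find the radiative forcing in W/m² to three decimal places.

ΔF = 0.770 W/m²

CH₄: 0.036 × (√2293 − √702) = 0.036 × (47.8853 − 26.4953) = 0.036 × 21.3900 = 0.7700 W/m².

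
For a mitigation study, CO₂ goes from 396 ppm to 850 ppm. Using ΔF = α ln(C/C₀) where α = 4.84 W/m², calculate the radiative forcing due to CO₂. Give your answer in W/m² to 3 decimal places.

ΔF = 3.697 W/m²

CO₂ absorption bands are partially saturated, so forcing scales with the logarithm of the concentration ratio.
CO₂: 4.84 × ln(850/396) = 4.84 × ln(2.14646) = 4.84 × 0.76382 = 3.6969 W/m².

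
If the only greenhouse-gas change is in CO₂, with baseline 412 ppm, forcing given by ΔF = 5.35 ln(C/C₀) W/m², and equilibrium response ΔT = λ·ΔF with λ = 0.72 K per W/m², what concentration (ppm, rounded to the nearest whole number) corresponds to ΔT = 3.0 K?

C ≈ 898 ppm

Required forcing: ΔF = ΔT/λ = 3.0/0.72 = 4.1667 W/m².
Then ln(C/412) = ΔF/5.35 = 4.1667/5.35 = 0.77882.
So C = 412 × e^0.77882 = 412 × 2.17890 = 897.71 ppm.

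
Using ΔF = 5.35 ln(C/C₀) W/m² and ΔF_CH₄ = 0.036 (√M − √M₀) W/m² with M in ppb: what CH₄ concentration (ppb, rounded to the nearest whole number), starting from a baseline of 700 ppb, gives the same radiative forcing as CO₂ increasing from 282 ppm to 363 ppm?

M ≈ 4094 ppb

CO₂ forcing: 5.35 × ln(363/282) = 5.35 × 0.252496 = 1.35085 W/m².
Set 0.036(√M − √700) = 1.35085: √M = 1.35085/0.036 + √700 = 37.5236 + 26.4575 = 63.9811.
M = (63.9811)² = 4093.58 ppb.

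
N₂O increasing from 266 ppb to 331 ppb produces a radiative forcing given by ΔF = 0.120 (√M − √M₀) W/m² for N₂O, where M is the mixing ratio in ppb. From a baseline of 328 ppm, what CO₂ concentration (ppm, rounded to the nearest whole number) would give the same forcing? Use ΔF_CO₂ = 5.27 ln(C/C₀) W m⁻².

N₂O forcing: 0.120 × (√331 − √266) = 0.120 × (18.1934 − 16.3095) = 0.120 × 1.8839 = 0.22607 W/m².
Set 5.27 ln(C/328) = 0.22607: ln(C/328) = 0.22607/5.27 = 0.04290, so C = 328 × e^0.04290 = 328 × 1.04383 = 342.38 ppm.

C ≈ 342 ppm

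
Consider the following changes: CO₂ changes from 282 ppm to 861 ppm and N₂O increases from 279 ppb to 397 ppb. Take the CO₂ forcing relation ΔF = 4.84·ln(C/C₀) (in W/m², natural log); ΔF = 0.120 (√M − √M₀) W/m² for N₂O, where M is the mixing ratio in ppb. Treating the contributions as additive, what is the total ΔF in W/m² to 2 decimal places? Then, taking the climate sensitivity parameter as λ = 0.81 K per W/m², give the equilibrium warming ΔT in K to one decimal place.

CO₂: 4.84 × ln(861/282) = 4.84 × ln(3.05319) = 4.84 × 1.11619 = 5.4024 W/m².
N₂O: 0.120 × (√397 − √279) = 0.120 × (19.9249 − 16.7033) = 0.120 × 3.2216 = 0.3866 W/m².
Total ΔF = 5.4024 + 0.3866 = 5.7890 W/m².
ΔT = λ ΔF = 0.81 × 5.79 = 4.6899 K.

ΔF = 5.79 W/m²; ΔT = 4.7 K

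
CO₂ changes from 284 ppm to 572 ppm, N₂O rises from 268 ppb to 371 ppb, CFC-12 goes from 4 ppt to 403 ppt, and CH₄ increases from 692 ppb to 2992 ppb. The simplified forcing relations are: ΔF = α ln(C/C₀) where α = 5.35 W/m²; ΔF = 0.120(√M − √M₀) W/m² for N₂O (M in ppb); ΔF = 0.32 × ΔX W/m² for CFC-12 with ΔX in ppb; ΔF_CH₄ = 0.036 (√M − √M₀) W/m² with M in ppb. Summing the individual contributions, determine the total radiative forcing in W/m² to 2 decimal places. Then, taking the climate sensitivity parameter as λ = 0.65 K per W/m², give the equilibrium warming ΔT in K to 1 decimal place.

CO₂: 5.35 × ln(572/284) = 5.35 × ln(2.01408) = 5.35 × 0.70016 = 3.7459 W/m².
N₂O: 0.120 × (√371 − √268) = 0.120 × (19.2614 − 16.3707) = 0.120 × 2.8907 = 0.3469 W/m².
CFC-12: Δ = 403 − 4 = 399 ppt = 0.399 ppb; ΔF = 0.32 × 0.399 = 0.1277 W/m².
CH₄: 0.036 × (√2992 − √692) = 0.036 × (54.6992 − 26.3059) = 0.036 × 28.3933 = 1.0222 W/m².
Total ΔF = 3.7459 + 0.3469 + 0.1277 + 1.0222 = 5.2427 W/m².
ΔT = λ ΔF = 0.65 × 5.24 = 3.4060 K.

ΔF = 5.24 W/m²; ΔT = 3.4 K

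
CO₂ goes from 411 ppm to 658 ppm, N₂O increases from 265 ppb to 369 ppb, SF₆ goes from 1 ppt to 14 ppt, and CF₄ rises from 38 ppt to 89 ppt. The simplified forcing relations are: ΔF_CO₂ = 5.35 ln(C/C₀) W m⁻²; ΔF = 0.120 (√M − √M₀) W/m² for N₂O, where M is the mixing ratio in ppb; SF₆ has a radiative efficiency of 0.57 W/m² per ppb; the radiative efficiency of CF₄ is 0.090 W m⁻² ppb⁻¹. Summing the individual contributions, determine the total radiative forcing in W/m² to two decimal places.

ΔF = 2.88 W/m²

CO₂: 5.35 × ln(658/411) = 5.35 × ln(1.60097) = 5.35 × 0.47061 = 2.5178 W/m².
N₂O: 0.120 × (√369 − √265) = 0.120 × (19.2094 − 16.2788) = 0.120 × 2.9306 = 0.3517 W/m².
SF₆: Δ = 14 − 1 = 13 ppt = 0.013 ppb; ΔF = 0.57 × 0.013 = 0.0074 W/m².
CF₄: Δ = 89 − 38 = 51 ppt = 0.051 ppb; ΔF = 0.090 × 0.051 = 0.0046 W/m².
Total ΔF = 2.5178 + 0.3517 + 0.0074 + 0.0046 = 2.8815 W/m².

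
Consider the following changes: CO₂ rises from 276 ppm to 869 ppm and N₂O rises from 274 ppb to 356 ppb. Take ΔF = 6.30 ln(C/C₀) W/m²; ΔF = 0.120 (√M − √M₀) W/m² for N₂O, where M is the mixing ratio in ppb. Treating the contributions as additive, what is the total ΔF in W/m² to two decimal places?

ΔF = 7.50 W/m²

CO₂: 6.30 × ln(869/276) = 6.30 × ln(3.14855) = 6.30 × 1.14694 = 7.2257 W/m².
N₂O: 0.120 × (√356 − √274) = 0.120 × (18.8680 − 16.5529) = 0.120 × 2.3151 = 0.2778 W/m².
Total ΔF = 7.2257 + 0.2778 = 7.5035 W/m².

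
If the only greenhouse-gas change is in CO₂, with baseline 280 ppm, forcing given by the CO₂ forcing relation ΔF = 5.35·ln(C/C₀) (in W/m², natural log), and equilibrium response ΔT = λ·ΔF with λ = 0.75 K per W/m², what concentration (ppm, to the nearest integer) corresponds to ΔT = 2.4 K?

C ≈ 509 ppm

Required forcing: ΔF = ΔT/λ = 2.4/0.75 = 3.2000 W/m².
Then ln(C/280) = ΔF/5.35 = 3.2000/5.35 = 0.59813.
So C = 280 × e^0.59813 = 280 × 1.81871 = 509.24 ppm.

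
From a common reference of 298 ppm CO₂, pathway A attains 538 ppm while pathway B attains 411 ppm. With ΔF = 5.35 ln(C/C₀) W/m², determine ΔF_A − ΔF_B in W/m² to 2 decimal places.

ΔF_A − ΔF_B = 1.44 W/m²

ΔF_A = 5.35 ln(538/298) = 5.35 × 0.59077 = 3.1606 W/m².
ΔF_B = 5.35 ln(411/298) = 5.35 × 0.32150 = 1.7200 W/m².
Difference: 3.1606 − 1.7200 = 1.4406 W/m².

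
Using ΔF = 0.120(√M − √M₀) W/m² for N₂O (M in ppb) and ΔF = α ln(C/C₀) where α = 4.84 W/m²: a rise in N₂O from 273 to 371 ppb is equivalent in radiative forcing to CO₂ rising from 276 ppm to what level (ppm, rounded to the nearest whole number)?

C ≈ 295 ppm

N₂O forcing: 0.120 × (√371 − √273) = 0.120 × (19.2614 − 16.5227) = 0.120 × 2.7387 = 0.32864 W/m².
Set 4.84 ln(C/276) = 0.32864: ln(C/276) = 0.32864/4.84 = 0.06790, so C = 276 × e^0.06790 = 276 × 1.07026 = 295.39 ppm.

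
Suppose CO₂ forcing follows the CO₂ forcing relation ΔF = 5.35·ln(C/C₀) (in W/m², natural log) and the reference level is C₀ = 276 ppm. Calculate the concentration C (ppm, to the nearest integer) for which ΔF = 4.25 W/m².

C ≈ 611 ppm

Set 5.35 ln(C/276) = 4.25, so ln(C/276) = 4.25/5.35 = 0.79439.
Then C/276 = e^0.79439 = 2.21309, giving C = 276 × 2.21309 = 610.81 ppm.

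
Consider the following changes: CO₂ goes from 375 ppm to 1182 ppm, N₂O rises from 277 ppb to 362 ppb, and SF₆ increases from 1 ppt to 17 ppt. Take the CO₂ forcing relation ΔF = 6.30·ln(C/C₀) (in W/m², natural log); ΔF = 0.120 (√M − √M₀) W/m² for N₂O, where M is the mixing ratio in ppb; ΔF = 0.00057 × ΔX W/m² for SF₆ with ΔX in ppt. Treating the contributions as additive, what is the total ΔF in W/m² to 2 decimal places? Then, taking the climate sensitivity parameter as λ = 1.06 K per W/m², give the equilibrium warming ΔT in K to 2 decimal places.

ΔF = 7.53 W/m²; ΔT = 7.98 K

CO₂: 6.30 × ln(1182/375) = 6.30 × ln(3.15200) = 6.30 × 1.14804 = 7.2327 W/m².
N₂O: 0.120 × (√362 − √277) = 0.120 × (19.0263 − 16.6433) = 0.120 × 2.3830 = 0.2860 W/m².
SF₆: ΔF = 0.00057 × (17 − 1) = 0.00057 × 16 = 0.0091 W/m².
Total ΔF = 7.2327 + 0.2860 + 0.0091 = 7.5278 W/m².
ΔT = λ ΔF = 1.06 × 7.53 = 7.9818 K.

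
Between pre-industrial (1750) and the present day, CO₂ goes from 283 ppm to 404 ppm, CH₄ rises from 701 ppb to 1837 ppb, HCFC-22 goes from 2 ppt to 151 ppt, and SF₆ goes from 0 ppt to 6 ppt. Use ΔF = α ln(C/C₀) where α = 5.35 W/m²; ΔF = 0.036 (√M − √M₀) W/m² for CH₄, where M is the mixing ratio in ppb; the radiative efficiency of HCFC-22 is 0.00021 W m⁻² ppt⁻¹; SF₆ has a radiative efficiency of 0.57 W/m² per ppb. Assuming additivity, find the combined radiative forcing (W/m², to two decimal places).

ΔF = 2.53 W/m²

CO₂: 5.35 × ln(404/283) = 5.35 × ln(1.42756) = 5.35 × 0.35597 = 1.9044 W/m².
CH₄: 0.036 × (√1837 − √701) = 0.036 × (42.8602 − 26.4764) = 0.036 × 16.3838 = 0.5898 W/m².
HCFC-22: ΔF = 0.00021 × (151 − 2) = 0.00021 × 149 = 0.0313 W/m².
SF₆: Δ = 6 − 0 = 6 ppt = 0.006 ppb; ΔF = 0.57 × 0.006 = 0.0034 W/m².
Total ΔF = 1.9044 + 0.5898 + 0.0313 + 0.0034 = 2.5289 W/m².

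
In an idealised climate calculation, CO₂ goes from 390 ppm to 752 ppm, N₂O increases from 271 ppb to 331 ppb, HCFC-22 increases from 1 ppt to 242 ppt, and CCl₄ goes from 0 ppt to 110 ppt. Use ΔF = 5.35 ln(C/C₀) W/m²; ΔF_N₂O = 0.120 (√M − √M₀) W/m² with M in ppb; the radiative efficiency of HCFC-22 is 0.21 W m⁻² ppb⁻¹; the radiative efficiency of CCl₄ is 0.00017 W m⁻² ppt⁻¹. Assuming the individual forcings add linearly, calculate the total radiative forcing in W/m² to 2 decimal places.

ΔF = 3.79 W/m²

CO₂: 5.35 × ln(752/390) = 5.35 × ln(1.92821) = 5.35 × 0.65659 = 3.5128 W/m².
N₂O: 0.120 × (√331 − √271) = 0.120 × (18.1934 − 16.4621) = 0.120 × 1.7313 = 0.2078 W/m².
HCFC-22: Δ = 242 − 1 = 241 ppt = 0.241 ppb; ΔF = 0.21 × 0.241 = 0.0506 W/m².
CCl₄: ΔF = 0.00017 × (110 − 0) = 0.00017 × 110 = 0.0187 W/m².
Total ΔF = 3.5128 + 0.2078 + 0.0506 + 0.0187 = 3.7899 W/m².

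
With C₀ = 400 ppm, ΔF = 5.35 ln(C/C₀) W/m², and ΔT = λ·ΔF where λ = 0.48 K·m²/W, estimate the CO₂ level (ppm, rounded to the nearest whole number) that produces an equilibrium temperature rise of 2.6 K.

C ≈ 1101 ppm

Required forcing: ΔF = ΔT/λ = 2.6/0.48 = 5.4167 W/m².
Then ln(C/400) = ΔF/5.35 = 5.4167/5.35 = 1.01247.
So C = 400 × e^1.01247 = 400 × 2.75239 = 1100.96 ppm.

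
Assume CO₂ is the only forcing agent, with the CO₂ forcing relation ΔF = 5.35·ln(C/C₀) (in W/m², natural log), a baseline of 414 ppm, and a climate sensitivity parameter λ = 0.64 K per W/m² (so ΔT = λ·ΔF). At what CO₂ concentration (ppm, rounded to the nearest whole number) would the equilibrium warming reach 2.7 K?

Required forcing: ΔF = ΔT/λ = 2.7/0.64 = 4.2188 W/m².
Then ln(C/414) = ΔF/5.35 = 4.2188/5.35 = 0.78856.
So C = 414 × e^0.78856 = 414 × 2.20023 = 910.90 ppm.

C ≈ 911 ppm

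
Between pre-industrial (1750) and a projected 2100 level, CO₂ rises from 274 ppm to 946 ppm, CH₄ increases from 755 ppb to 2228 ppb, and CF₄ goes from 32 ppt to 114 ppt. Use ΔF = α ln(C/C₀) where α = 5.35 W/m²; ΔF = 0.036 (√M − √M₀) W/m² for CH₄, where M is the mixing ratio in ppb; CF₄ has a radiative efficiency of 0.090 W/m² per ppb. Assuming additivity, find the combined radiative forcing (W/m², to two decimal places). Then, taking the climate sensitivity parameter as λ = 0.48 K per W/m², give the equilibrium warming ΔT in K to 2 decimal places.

CO₂: 5.35 × ln(946/274) = 5.35 × ln(3.45255) = 5.35 × 1.23911 = 6.6292 W/m².
CH₄: 0.036 × (√2228 − √755) = 0.036 × (47.2017 − 27.4773) = 0.036 × 19.7244 = 0.7101 W/m².
CF₄: Δ = 114 − 32 = 82 ppt = 0.082 ppb; ΔF = 0.090 × 0.082 = 0.0074 W/m².
Total ΔF = 6.6292 + 0.7101 + 0.0074 = 7.3467 W/m².
ΔT = λ ΔF = 0.48 × 7.35 = 3.5280 K.

ΔF = 7.35 W/m²; ΔT = 3.53 K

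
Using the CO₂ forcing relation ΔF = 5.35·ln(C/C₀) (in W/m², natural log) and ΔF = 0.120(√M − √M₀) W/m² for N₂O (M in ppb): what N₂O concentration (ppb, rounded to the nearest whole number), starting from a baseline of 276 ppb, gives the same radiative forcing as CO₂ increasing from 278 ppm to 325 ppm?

M ≈ 556 ppb

CO₂ forcing: 5.35 × ln(325/278) = 5.35 × 0.156204 = 0.83569 W/m².
Set 0.120(√M − √276) = 0.83569: √M = 0.83569/0.120 + √276 = 6.9641 + 16.6132 = 23.5773.
M = (23.5773)² = 555.89 ppb.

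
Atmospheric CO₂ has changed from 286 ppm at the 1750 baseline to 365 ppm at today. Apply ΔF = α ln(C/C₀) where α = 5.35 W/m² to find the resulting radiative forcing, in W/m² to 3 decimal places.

ΔF = 1.305 W/m²

CO₂ absorption bands are partially saturated, so forcing scales with the logarithm of the concentration ratio.
CO₂: 5.35 × ln(365/286) = 5.35 × ln(1.27622) = 5.35 × 0.24390 = 1.3049 W/m².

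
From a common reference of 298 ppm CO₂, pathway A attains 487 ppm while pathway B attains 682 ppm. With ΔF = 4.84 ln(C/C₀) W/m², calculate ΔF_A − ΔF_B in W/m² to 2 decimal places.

ΔF_A − ΔF_B = -1.63 W/m²

ΔF_A = 4.84 ln(487/298) = 4.84 × 0.49117 = 2.3773 W/m².
ΔF_B = 4.84 ln(682/298) = 4.84 × 0.82794 = 4.0072 W/m².
Difference: 2.3773 − 4.0072 = -1.6299 W/m².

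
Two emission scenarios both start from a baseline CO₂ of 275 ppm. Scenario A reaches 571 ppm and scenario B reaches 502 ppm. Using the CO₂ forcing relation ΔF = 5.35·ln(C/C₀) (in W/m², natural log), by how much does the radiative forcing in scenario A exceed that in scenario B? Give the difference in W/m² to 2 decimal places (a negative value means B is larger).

ΔF_A − ΔF_B = 0.69 W/m²

ΔF_A = 5.35 ln(571/275) = 5.35 × 0.73062 = 3.9088 W/m².
ΔF_B = 5.35 ln(502/275) = 5.35 × 0.60183 = 3.2198 W/m².
Difference: 3.9088 − 3.2198 = 0.6890 W/m².
(Equivalently, ΔF_A − ΔF_B = 5.35 ln(571/502) = 5.35 × 0.12879 = 0.6890 W/m².)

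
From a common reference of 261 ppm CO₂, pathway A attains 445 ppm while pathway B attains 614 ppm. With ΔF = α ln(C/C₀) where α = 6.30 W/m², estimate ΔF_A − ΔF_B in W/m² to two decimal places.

ΔF_A − ΔF_B = -2.03 W/m²

ΔF_A = 6.30 ln(445/261) = 6.30 × 0.53355 = 3.3614 W/m².
ΔF_B = 6.30 ln(614/261) = 6.30 × 0.85547 = 5.3895 W/m².
Difference: 3.3614 − 5.3895 = -2.0281 W/m².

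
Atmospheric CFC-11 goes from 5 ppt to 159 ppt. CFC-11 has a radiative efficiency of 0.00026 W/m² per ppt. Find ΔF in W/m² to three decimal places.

ΔF = 0.040 W/m²

CFC-11: ΔF = 0.00026 × (159 − 5) = 0.00026 × 154 = 0.0400 W/m².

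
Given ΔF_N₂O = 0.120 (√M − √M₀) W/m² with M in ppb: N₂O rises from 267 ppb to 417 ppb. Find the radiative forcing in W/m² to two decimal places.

ΔF = 0.49 W/m²

N₂O: 0.120 × (√417 − √267) = 0.120 × (20.4206 − 16.3401) = 0.120 × 4.0805 = 0.4897 W/m².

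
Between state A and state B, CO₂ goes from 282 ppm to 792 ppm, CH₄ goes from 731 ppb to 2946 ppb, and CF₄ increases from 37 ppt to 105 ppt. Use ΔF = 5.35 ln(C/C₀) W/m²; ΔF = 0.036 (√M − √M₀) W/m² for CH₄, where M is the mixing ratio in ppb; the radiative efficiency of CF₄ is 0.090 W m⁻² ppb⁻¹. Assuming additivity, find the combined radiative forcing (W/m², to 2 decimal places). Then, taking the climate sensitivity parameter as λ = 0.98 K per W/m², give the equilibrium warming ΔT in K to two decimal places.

ΔF = 6.51 W/m²; ΔT = 6.38 K

CO₂: 5.35 × ln(792/282) = 5.35 × ln(2.80851) = 5.35 × 1.03265 = 5.5247 W/m².
CH₄: 0.036 × (√2946 − √731) = 0.036 × (54.2771 − 27.0370) = 0.036 × 27.2401 = 0.9806 W/m².
CF₄: Δ = 105 − 37 = 68 ppt = 0.068 ppb; ΔF = 0.090 × 0.068 = 0.0061 W/m².
Total ΔF = 5.5247 + 0.9806 + 0.0061 = 6.5114 W/m².
ΔT = λ ΔF = 0.98 × 6.51 = 6.3798 K.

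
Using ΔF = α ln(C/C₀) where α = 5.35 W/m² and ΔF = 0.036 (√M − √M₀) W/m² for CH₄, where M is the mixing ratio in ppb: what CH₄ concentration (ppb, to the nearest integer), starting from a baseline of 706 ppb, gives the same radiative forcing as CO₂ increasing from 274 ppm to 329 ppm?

CO₂ forcing: 5.35 × ln(329/274) = 5.35 × 0.182930 = 0.97868 W/m².
Set 0.036(√M − √706) = 0.97868: √M = 0.97868/0.036 + √706 = 27.1856 + 26.5707 = 53.7563.
M = (53.7563)² = 2889.74 ppb.

M ≈ 2890 ppb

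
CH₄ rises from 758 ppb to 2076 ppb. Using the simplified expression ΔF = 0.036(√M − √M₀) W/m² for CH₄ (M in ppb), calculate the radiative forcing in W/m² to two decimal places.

CH₄: 0.036 × (√2076 − √758) = 0.036 × (45.5631 − 27.5318) = 0.036 × 18.0313 = 0.6491 W/m².

ΔF = 0.65 W/m²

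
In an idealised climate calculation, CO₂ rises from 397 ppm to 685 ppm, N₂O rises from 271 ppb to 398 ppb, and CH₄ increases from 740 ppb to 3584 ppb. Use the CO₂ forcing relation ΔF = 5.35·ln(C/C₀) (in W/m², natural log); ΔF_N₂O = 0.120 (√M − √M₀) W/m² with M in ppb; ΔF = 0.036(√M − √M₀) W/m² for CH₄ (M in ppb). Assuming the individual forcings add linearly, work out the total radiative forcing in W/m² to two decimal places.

CO₂: 5.35 × ln(685/397) = 5.35 × ln(1.72544) = 5.35 × 0.54548 = 2.9183 W/m².
N₂O: 0.120 × (√398 − √271) = 0.120 × (19.9499 − 16.4621) = 0.120 × 3.4878 = 0.4185 W/m².
CH₄: 0.036 × (√3584 − √740) = 0.036 × (59.8665 − 27.2029) = 0.036 × 32.6636 = 1.1759 W/m².
Total ΔF = 2.9183 + 0.4185 + 1.1759 = 4.5127 W/m².

ΔF = 4.51 W/m²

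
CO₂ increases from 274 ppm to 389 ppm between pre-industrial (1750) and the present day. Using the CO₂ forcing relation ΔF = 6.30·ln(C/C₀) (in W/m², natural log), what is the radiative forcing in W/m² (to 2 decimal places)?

CO₂: 6.30 × ln(389/274) = 6.30 × ln(1.41971) = 6.30 × 0.35045 = 2.2078 W/m².

ΔF = 2.21 W/m²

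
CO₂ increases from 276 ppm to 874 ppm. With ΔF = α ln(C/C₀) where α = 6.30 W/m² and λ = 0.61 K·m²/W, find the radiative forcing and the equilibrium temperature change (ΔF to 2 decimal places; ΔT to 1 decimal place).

CO₂: 6.30 × ln(874/276) = 6.30 × ln(3.16667) = 6.30 × 1.15268 = 7.2619 W/m².
ΔT = λ ΔF = 0.61 × 7.26 = 4.4286 K.

ΔF = 7.26 W/m²; ΔT = 4.4 K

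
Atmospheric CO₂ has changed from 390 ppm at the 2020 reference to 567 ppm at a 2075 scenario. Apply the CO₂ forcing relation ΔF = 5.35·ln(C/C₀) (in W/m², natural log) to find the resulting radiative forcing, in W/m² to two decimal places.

CO₂ absorption bands are partially saturated, so forcing scales with the logarithm of the concentration ratio.
CO₂: 5.35 × ln(567/390) = 5.35 × ln(1.45385) = 5.35 × 0.37422 = 2.0021 W/m².

ΔF = 2.00 W/m²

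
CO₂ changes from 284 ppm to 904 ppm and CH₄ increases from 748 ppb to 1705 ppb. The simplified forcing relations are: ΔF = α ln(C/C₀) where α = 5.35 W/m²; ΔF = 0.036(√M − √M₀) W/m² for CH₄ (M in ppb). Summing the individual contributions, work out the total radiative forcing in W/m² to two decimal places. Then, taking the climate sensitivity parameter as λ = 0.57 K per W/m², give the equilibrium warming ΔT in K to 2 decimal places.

CO₂: 5.35 × ln(904/284) = 5.35 × ln(3.18310) = 5.35 × 1.15786 = 6.1946 W/m².
CH₄: 0.036 × (√1705 − √748) = 0.036 × (41.2916 − 27.3496) = 0.036 × 13.9420 = 0.5019 W/m².
Total ΔF = 6.1946 + 0.5019 = 6.6965 W/m².
ΔT = λ ΔF = 0.57 × 6.70 = 3.8190 K.

ΔF = 6.70 W/m²; ΔT = 3.82 K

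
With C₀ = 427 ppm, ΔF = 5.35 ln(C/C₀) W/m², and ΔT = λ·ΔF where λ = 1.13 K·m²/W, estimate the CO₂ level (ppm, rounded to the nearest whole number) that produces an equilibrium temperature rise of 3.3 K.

C ≈ 737 ppm

Required forcing: ΔF = ΔT/λ = 3.3/1.13 = 2.9204 W/m².
Then ln(C/427) = ΔF/5.35 = 2.9204/5.35 = 0.54587.
So C = 427 × e^0.54587 = 427 × 1.72611 = 737.05 ppm.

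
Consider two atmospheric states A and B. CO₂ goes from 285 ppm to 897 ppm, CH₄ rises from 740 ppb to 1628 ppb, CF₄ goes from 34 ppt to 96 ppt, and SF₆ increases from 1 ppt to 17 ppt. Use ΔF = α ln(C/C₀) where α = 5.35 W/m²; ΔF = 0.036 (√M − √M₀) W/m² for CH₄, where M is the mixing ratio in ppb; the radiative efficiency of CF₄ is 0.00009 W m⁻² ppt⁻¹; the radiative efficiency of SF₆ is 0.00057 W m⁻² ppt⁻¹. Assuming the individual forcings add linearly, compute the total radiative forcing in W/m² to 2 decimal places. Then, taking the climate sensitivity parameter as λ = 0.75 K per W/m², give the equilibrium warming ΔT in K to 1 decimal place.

ΔF = 6.62 W/m²; ΔT = 5.0 K

CO₂: 5.35 × ln(897/285) = 5.35 × ln(3.14737) = 5.35 × 1.14657 = 6.1341 W/m².
CH₄: 0.036 × (√1628 − √740) = 0.036 × (40.3485 − 27.2029) = 0.036 × 13.1456 = 0.4732 W/m².
CF₄: ΔF = 0.00009 × (96 − 34) = 0.00009 × 62 = 0.0056 W/m².
SF₆: ΔF = 0.00057 × (17 − 1) = 0.00057 × 16 = 0.0091 W/m².
Total ΔF = 6.1341 + 0.4732 + 0.0056 + 0.0091 = 6.6220 W/m².
ΔT = λ ΔF = 0.75 × 6.62 = 4.9650 K.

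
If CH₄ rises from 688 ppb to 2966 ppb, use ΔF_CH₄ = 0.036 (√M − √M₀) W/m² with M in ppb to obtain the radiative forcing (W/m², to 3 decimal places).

ΔF = 1.016 W/m²

CH₄: 0.036 × (√2966 − √688) = 0.036 × (54.4610 − 26.2298) = 0.036 × 28.2312 = 1.0163 W/m².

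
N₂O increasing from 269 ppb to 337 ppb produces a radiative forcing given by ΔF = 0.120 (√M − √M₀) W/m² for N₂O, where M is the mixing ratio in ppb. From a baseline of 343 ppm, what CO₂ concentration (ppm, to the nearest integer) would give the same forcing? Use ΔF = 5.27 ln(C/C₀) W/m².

C ≈ 359 ppm

N₂O forcing: 0.120 × (√337 − √269) = 0.120 × (18.3576 − 16.4012) = 0.120 × 1.9564 = 0.23477 W/m².
Set 5.27 ln(C/343) = 0.23477: ln(C/343) = 0.23477/5.27 = 0.04455, so C = 343 × e^0.04455 = 343 × 1.04556 = 358.63 ppm.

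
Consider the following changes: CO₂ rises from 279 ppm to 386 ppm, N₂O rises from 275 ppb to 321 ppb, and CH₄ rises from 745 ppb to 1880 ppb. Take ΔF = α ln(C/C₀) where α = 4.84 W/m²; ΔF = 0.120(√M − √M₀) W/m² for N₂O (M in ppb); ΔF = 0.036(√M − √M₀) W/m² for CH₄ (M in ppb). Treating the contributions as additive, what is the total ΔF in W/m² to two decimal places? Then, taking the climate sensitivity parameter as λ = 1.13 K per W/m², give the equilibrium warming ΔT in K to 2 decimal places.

CO₂: 4.84 × ln(386/279) = 4.84 × ln(1.38351) = 4.84 × 0.32462 = 1.5712 W/m².
N₂O: 0.120 × (√321 − √275) = 0.120 × (17.9165 − 16.5831) = 0.120 × 1.3334 = 0.1600 W/m².
CH₄: 0.036 × (√1880 − √745) = 0.036 × (43.3590 − 27.2947) = 0.036 × 16.0643 = 0.5783 W/m².
Total ΔF = 1.5712 + 0.1600 + 0.5783 = 2.3095 W/m².
ΔT = λ ΔF = 1.13 × 2.31 = 2.6103 K.

ΔF = 2.31 W/m²; ΔT = 2.61 K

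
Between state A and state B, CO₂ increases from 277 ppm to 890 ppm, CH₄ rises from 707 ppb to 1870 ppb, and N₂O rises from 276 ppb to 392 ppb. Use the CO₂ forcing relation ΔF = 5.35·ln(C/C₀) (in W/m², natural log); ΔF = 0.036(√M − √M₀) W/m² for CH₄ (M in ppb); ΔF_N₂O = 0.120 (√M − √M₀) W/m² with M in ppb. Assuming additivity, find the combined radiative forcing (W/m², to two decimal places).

ΔF = 7.23 W/m²

CO₂: 5.35 × ln(890/277) = 5.35 × ln(3.21300) = 5.35 × 1.16721 = 6.2446 W/m².
CH₄: 0.036 × (√1870 − √707) = 0.036 × (43.2435 − 26.5895) = 0.036 × 16.6540 = 0.5995 W/m².
N₂O: 0.120 × (√392 − √276) = 0.120 × (19.7990 − 16.6132) = 0.120 × 3.1858 = 0.3823 W/m².
Total ΔF = 6.2446 + 0.5995 + 0.3823 = 7.2264 W/m².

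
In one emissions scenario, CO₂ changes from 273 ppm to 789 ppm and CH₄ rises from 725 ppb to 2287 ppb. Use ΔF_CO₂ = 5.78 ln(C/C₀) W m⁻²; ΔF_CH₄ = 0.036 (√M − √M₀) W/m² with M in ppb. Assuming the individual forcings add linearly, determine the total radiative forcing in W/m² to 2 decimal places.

ΔF = 6.89 W/m²

CO₂: 5.78 × ln(789/273) = 5.78 × ln(2.89011) = 5.78 × 1.06129 = 6.1343 W/m².
CH₄: 0.036 × (√2287 − √725) = 0.036 × (47.8226 − 26.9258) = 0.036 × 20.8968 = 0.7523 W/m².
Total ΔF = 6.1343 + 0.7523 = 6.8866 W/m².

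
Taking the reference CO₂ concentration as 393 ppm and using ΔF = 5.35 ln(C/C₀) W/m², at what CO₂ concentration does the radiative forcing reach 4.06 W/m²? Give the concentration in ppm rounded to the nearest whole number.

Set 5.35 ln(C/393) = 4.06, so ln(C/393) = 4.06/5.35 = 0.75888.
Then C/393 = e^0.75888 = 2.13588, giving C = 393 × 2.13588 = 839.40 ppm.

C ≈ 839 ppm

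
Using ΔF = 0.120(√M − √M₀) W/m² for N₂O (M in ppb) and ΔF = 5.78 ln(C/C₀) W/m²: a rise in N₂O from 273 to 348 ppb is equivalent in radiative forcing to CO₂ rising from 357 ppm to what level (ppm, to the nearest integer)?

C ≈ 373 ppm

N₂O forcing: 0.120 × (√348 − √273) = 0.120 × (18.6548 − 16.5227) = 0.120 × 2.1321 = 0.25585 W/m².
Set 5.78 ln(C/357) = 0.25585: ln(C/357) = 0.25585/5.78 = 0.04426, so C = 357 × e^0.04426 = 357 × 1.04525 = 373.15 ppm.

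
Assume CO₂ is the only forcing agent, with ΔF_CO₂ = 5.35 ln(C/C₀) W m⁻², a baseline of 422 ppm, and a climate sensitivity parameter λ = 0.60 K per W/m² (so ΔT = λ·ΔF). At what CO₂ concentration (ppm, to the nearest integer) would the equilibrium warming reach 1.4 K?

C ≈ 653 ppm

Required forcing: ΔF = ΔT/λ = 1.4/0.60 = 2.3333 W/m².
Then ln(C/422) = ΔF/5.35 = 2.3333/5.35 = 0.43613.
So C = 422 × e^0.43613 = 422 × 1.54671 = 652.71 ppm.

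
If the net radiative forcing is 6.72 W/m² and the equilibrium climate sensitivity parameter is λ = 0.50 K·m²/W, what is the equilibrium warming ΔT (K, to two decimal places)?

ΔT = 3.36 K

ΔT = λ ΔF = 0.50 × 6.72 = 3.3600 K.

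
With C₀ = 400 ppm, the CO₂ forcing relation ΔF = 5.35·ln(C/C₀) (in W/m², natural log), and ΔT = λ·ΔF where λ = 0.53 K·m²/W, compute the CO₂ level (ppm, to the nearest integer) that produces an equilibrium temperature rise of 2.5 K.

C ≈ 966 ppm

Required forcing: ΔF = ΔT/λ = 2.5/0.53 = 4.7170 W/m².
Then ln(C/400) = ΔF/5.35 = 4.7170/5.35 = 0.88168.
So C = 400 × e^0.88168 = 400 × 2.41495 = 965.98 ppm.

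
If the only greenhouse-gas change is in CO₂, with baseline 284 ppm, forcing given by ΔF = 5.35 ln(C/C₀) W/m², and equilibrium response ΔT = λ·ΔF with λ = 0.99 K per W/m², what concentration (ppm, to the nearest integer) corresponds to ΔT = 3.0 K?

Required forcing: ΔF = ΔT/λ = 3.0/0.99 = 3.0303 W/m².
Then ln(C/284) = ΔF/5.35 = 3.0303/5.35 = 0.56641.
So C = 284 × e^0.56641 = 284 × 1.76193 = 500.39 ppm.

C ≈ 500 ppm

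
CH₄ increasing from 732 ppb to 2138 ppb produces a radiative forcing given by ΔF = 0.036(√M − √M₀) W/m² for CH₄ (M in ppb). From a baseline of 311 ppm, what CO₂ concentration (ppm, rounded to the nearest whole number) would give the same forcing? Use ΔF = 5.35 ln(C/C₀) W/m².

C ≈ 354 ppm

CH₄ forcing: 0.036 × (√2138 − √732) = 0.036 × (46.2385 − 27.0555) = 0.036 × 19.1830 = 0.69059 W/m².
Set 5.35 ln(C/311) = 0.69059: ln(C/311) = 0.69059/5.35 = 0.12908, so C = 311 × e^0.12908 = 311 × 1.13778 = 353.85 ppm.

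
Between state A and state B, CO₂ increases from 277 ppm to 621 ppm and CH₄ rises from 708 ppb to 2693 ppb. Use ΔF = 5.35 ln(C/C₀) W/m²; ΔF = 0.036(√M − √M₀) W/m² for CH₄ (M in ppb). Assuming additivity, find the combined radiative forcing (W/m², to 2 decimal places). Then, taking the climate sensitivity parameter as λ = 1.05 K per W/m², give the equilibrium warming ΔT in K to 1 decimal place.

ΔF = 5.23 W/m²; ΔT = 5.5 K

CO₂: 5.35 × ln(621/277) = 5.35 × ln(2.24188) = 5.35 × 0.80731 = 4.3191 W/m².
CH₄: 0.036 × (√2693 − √708) = 0.036 × (51.8941 − 26.6083) = 0.036 × 25.2858 = 0.9103 W/m².
Total ΔF = 4.3191 + 0.9103 = 5.2294 W/m².
ΔT = λ ΔF = 1.05 × 5.23 = 5.4915 K.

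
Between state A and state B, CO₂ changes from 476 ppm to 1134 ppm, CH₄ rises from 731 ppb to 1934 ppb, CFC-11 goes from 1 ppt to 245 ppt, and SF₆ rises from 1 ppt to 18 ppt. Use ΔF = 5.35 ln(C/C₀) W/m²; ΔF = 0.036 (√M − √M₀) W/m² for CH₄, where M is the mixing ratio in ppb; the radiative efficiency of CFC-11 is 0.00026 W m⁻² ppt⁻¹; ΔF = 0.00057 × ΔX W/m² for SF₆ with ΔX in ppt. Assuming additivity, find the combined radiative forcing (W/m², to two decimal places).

CO₂: 5.35 × ln(1134/476) = 5.35 × ln(2.38235) = 5.35 × 0.86809 = 4.6443 W/m².
CH₄: 0.036 × (√1934 − √731) = 0.036 × (43.9773 − 27.0370) = 0.036 × 16.9403 = 0.6099 W/m².
CFC-11: ΔF = 0.00026 × (245 − 1) = 0.00026 × 244 = 0.0634 W/m².
SF₆: ΔF = 0.00057 × (18 − 1) = 0.00057 × 17 = 0.0097 W/m².
Total ΔF = 4.6443 + 0.6099 + 0.0634 + 0.0097 = 5.3273 W/m².

ΔF = 5.33 W/m²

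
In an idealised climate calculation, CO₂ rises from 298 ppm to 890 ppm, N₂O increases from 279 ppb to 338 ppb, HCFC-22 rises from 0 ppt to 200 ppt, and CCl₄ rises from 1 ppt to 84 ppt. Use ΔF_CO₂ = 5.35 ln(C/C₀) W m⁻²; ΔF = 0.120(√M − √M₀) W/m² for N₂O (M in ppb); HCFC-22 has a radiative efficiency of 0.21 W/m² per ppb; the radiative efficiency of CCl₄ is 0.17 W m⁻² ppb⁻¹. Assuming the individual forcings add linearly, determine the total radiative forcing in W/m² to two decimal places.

CO₂: 5.35 × ln(890/298) = 5.35 × ln(2.98658) = 5.35 × 1.09413 = 5.8536 W/m².
N₂O: 0.120 × (√338 − √279) = 0.120 × (18.3848 − 16.7033) = 0.120 × 1.6815 = 0.2018 W/m².
HCFC-22: Δ = 200 − 0 = 200 ppt = 0.200 ppb; ΔF = 0.21 × 0.200 = 0.0420 W/m².
CCl₄: Δ = 84 − 1 = 83 ppt = 0.083 ppb; ΔF = 0.17 × 0.083 = 0.0141 W/m².
Total ΔF = 5.8536 + 0.2018 + 0.0420 + 0.0141 = 6.1115 W/m².

ΔF = 6.11 W/m²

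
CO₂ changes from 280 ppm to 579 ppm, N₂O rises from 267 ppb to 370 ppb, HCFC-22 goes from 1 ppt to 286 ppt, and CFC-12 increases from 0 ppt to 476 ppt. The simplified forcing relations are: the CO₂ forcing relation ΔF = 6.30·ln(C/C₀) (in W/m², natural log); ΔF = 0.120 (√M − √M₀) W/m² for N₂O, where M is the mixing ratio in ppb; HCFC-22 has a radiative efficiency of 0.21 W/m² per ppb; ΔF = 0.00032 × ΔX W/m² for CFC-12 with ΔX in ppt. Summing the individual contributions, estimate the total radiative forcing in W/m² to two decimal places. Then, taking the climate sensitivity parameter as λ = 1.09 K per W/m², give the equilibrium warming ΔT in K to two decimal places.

ΔF = 5.14 W/m²; ΔT = 5.60 K

CO₂: 6.30 × ln(579/280) = 6.30 × ln(2.06786) = 6.30 × 0.72651 = 4.5770 W/m².
N₂O: 0.120 × (√370 − √267) = 0.120 × (19.2354 − 16.3401) = 0.120 × 2.8953 = 0.3474 W/m².
HCFC-22: Δ = 286 − 1 = 285 ppt = 0.285 ppb; ΔF = 0.21 × 0.285 = 0.0599 W/m².
CFC-12: ΔF = 0.00032 × (476 − 0) = 0.00032 × 476 = 0.1523 W/m².
Total ΔF = 4.5770 + 0.3474 + 0.0599 + 0.1523 = 5.1366 W/m².
ΔT = λ ΔF = 1.09 × 5.14 = 5.6026 K.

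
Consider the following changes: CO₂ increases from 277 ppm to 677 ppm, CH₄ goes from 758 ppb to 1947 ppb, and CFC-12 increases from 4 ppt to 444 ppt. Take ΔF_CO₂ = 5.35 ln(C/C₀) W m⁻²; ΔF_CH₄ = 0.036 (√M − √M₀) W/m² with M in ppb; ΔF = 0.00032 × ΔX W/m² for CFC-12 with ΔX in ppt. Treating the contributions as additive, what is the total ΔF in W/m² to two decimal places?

CO₂: 5.35 × ln(677/277) = 5.35 × ln(2.44404) = 5.35 × 0.89365 = 4.7810 W/m².
CH₄: 0.036 × (√1947 − √758) = 0.036 × (44.1248 − 27.5318) = 0.036 × 16.5930 = 0.5973 W/m².
CFC-12: ΔF = 0.00032 × (444 − 4) = 0.00032 × 440 = 0.1408 W/m².
Total ΔF = 4.7810 + 0.5973 + 0.1408 = 5.5191 W/m².

ΔF = 5.52 W/m²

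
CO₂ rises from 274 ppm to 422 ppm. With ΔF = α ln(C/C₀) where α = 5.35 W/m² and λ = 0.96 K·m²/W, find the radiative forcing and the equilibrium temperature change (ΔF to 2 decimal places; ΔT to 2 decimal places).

ΔF = 2.31 W/m²; ΔT = 2.22 K

CO₂: 5.35 × ln(422/274) = 5.35 × ln(1.54015) = 5.35 × 0.43188 = 2.3106 W/m².
ΔT = λ ΔF = 0.96 × 2.31 = 2.2176 K.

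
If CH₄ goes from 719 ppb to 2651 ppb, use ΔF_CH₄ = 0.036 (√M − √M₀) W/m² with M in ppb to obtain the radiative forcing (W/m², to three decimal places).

CH₄: 0.036 × (√2651 − √719) = 0.036 × (51.4879 − 26.8142) = 0.036 × 24.6737 = 0.8883 W/m².

ΔF = 0.888 W/m²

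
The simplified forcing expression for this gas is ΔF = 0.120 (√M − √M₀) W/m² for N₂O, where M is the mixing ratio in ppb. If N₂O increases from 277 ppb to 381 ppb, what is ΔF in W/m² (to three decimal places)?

ΔF = 0.345 W/m²

N₂O: 0.120 × (√381 − √277) = 0.120 × (19.5192 − 16.6433) = 0.120 × 2.8759 = 0.3451 W/m².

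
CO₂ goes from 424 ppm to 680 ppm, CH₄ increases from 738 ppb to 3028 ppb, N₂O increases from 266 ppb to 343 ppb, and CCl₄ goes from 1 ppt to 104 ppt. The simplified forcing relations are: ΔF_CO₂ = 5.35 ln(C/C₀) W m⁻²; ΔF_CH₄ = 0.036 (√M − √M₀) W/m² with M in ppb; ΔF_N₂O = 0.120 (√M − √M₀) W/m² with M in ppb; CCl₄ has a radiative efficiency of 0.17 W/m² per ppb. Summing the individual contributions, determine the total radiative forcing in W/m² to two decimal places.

ΔF = 3.81 W/m²

CO₂: 5.35 × ln(680/424) = 5.35 × ln(1.60377) = 5.35 × 0.47236 = 2.5271 W/m².
CH₄: 0.036 × (√3028 − √738) = 0.036 × (55.0273 − 27.1662) = 0.036 × 27.8611 = 1.0030 W/m².
N₂O: 0.120 × (√343 − √266) = 0.120 × (18.5203 − 16.3095) = 0.120 × 2.2108 = 0.2653 W/m².
CCl₄: Δ = 104 − 1 = 103 ppt = 0.103 ppb; ΔF = 0.17 × 0.103 = 0.0175 W/m².
Total ΔF = 2.5271 + 1.0030 + 0.2653 + 0.0175 = 3.8129 W/m².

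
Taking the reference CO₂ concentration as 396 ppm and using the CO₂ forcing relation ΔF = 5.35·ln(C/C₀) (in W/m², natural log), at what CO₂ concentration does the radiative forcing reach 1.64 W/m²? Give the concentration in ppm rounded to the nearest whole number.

C ≈ 538 ppm

Set 5.35 ln(C/396) = 1.64, so ln(C/396) = 1.64/5.35 = 0.30654.
Then C/396 = e^0.30654 = 1.35872, giving C = 396 × 1.35872 = 538.05 ppm.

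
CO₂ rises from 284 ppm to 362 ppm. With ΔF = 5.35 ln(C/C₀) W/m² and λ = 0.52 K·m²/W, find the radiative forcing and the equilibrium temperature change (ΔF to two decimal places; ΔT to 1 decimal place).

CO₂: 5.35 × ln(362/284) = 5.35 × ln(1.27465) = 5.35 × 0.24267 = 1.2983 W/m².
ΔT = λ ΔF = 0.52 × 1.30 = 0.6760 K.

ΔF = 1.30 W/m²; ΔT = 0.7 K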